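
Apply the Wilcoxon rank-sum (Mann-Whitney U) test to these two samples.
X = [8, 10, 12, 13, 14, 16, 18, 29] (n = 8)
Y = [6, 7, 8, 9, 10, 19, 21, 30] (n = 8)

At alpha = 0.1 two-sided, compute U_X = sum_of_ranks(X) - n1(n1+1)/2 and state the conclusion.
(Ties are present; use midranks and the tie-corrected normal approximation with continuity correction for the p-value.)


Step 1: Combine and sort all 16 observations; assign midranks.
sorted (value, group): (6,Y), (7,Y), (8,X), (8,Y), (9,Y), (10,X), (10,Y), (12,X), (13,X), (14,X), (16,X), (18,X), (19,Y), (21,Y), (29,X), (30,Y)
ranks: 6->1, 7->2, 8->3.5, 8->3.5, 9->5, 10->6.5, 10->6.5, 12->8, 13->9, 14->10, 16->11, 18->12, 19->13, 21->14, 29->15, 30->16
Step 2: Rank sum for X: R1 = 3.5 + 6.5 + 8 + 9 + 10 + 11 + 12 + 15 = 75.
Step 3: U_X = R1 - n1(n1+1)/2 = 75 - 8*9/2 = 75 - 36 = 39.
       U_Y = n1*n2 - U_X = 64 - 39 = 25.
Step 4: Ties are present, so use the tie-corrected normal approximation (with continuity correction) for the p-value.
Step 5: p-value = 0.494201; compare to alpha = 0.1. fail to reject H0.

U_X = 39, p = 0.494201, fail to reject H0 at alpha = 0.1.


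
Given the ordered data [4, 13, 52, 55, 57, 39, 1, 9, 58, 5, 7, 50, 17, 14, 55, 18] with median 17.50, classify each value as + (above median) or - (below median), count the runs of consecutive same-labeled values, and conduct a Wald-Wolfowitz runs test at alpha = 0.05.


Step 1: Compute median = 17.50; label A = above, B = below.
Labels in order: BBAAAABBABBABBAA  (n_A = 8, n_B = 8)
Step 2: Count runs R = 8.
Step 3: Under H0 (random ordering), E[R] = 2*n_A*n_B/(n_A+n_B) + 1 = 2*8*8/16 + 1 = 9.0000.
        Var[R] = 2*n_A*n_B*(2*n_A*n_B - n_A - n_B) / ((n_A+n_B)^2 * (n_A+n_B-1)) = 14336/3840 = 3.7333.
        SD[R] = 1.9322.
Step 4: Continuity-corrected z = (R + 0.5 - E[R]) / SD[R] = (8 + 0.5 - 9.0000) / 1.9322 = -0.2588.
Step 5: Two-sided p-value via normal approximation = 2*(1 - Phi(|z|)) = 0.795809.
Step 6: alpha = 0.05. fail to reject H0.

R = 8, z = -0.2588, p = 0.795809, fail to reject H0.


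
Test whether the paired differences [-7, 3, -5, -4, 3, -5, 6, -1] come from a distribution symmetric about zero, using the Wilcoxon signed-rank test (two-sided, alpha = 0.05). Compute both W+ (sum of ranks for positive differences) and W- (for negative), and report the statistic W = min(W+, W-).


Step 1: Drop any zero differences (none here) and take |d_i|.
|d| = [7, 3, 5, 4, 3, 5, 6, 1]
Step 2: Midrank |d_i| (ties get averaged ranks).
ranks: |7|->8, |3|->2.5, |5|->5.5, |4|->4, |3|->2.5, |5|->5.5, |6|->7, |1|->1
Step 3: Attach original signs; sum ranks with positive sign and with negative sign.
W+ = 2.5 + 2.5 + 7 = 12
W- = 8 + 5.5 + 4 + 5.5 + 1 = 24
(Check: W+ + W- = 36 should equal n(n+1)/2 = 36.)
Step 4: Test statistic W = min(W+, W-) = 12.
Step 5: Ties in |d|, so use the tie-corrected normal approximation.
        E[W] = n(n+1)/4 = 8*9/4 = 18.
        Tie groups: |d|=3 (t=2), |d|=5 (t=2); sum(t^3 - t) = 12.
        Var[W] = n(n+1)(2n+1)/24 - sum(t^3-t)/48 = 1224/24 - 12/48 = 50.75.
        z = (W - E[W]) / sqrt(Var[W]) = (12 - 18) / 7.1239 = -0.8422.
        Two-sided p = 2*Phi(z) = 0.399656.
Step 6: alpha = 0.05. fail to reject H0.

W+ = 12, W- = 24, W = min = 12, p = 0.399656, fail to reject H0.


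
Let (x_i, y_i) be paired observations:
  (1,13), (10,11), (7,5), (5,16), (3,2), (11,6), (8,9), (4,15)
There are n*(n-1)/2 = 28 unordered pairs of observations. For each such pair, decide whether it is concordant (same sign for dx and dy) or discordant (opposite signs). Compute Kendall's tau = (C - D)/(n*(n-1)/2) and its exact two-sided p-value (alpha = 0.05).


Step 1: Enumerate the 28 unordered pairs (i,j) with i<j and classify each by sign(x_j-x_i) * sign(y_j-y_i).
  (1,2):dx=+9,dy=-2->D; (1,3):dx=+6,dy=-8->D; (1,4):dx=+4,dy=+3->C; (1,5):dx=+2,dy=-11->D
  (1,6):dx=+10,dy=-7->D; (1,7):dx=+7,dy=-4->D; (1,8):dx=+3,dy=+2->C; (2,3):dx=-3,dy=-6->C
  (2,4):dx=-5,dy=+5->D; (2,5):dx=-7,dy=-9->C; (2,6):dx=+1,dy=-5->D; (2,7):dx=-2,dy=-2->C
  (2,8):dx=-6,dy=+4->D; (3,4):dx=-2,dy=+11->D; (3,5):dx=-4,dy=-3->C; (3,6):dx=+4,dy=+1->C
  (3,7):dx=+1,dy=+4->C; (3,8):dx=-3,dy=+10->D; (4,5):dx=-2,dy=-14->C; (4,6):dx=+6,dy=-10->D
  (4,7):dx=+3,dy=-7->D; (4,8):dx=-1,dy=-1->C; (5,6):dx=+8,dy=+4->C; (5,7):dx=+5,dy=+7->C
  (5,8):dx=+1,dy=+13->C; (6,7):dx=-3,dy=+3->D; (6,8):dx=-7,dy=+9->D; (7,8):dx=-4,dy=+6->D
Step 2: C = 13, D = 15, total pairs = 28.
Step 3: tau = (C - D)/(n(n-1)/2) = (13 - 15)/28 = -0.071429.
Step 4: Exact two-sided p-value (enumerate n! = 40320 permutations of y under H0): p = 0.904861.
Step 5: alpha = 0.05. fail to reject H0.

tau_b = -0.0714 (C=13, D=15), p = 0.904861, fail to reject H0.


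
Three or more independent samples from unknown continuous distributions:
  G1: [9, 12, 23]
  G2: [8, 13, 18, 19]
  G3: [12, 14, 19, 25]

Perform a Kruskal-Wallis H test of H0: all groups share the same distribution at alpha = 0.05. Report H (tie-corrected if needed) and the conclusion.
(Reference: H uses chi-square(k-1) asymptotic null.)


Step 1: Combine all N = 11 observations and assign midranks.
sorted (value, group, rank): (8,G2,1), (9,G1,2), (12,G1,3.5), (12,G3,3.5), (13,G2,5), (14,G3,6), (18,G2,7), (19,G2,8.5), (19,G3,8.5), (23,G1,10), (25,G3,11)
Step 2: Sum ranks within each group.
R_1 = 15.5 (n_1 = 3)
R_2 = 21.5 (n_2 = 4)
R_3 = 29 (n_3 = 4)
Step 3: H = 12/(N(N+1)) * sum(R_i^2/n_i) - 3(N+1)
     = 12/(11*12) * (15.5^2/3 + 21.5^2/4 + 29^2/4) - 3*12
     = 0.090909 * 405.896 - 36
     = 0.899621.
Step 4: Ties present; correction factor C = 1 - 12/(11^3 - 11) = 0.990909. Corrected H = 0.899621 / 0.990909 = 0.907875.
Step 5: Under H0, H ~ chi^2(2); p-value = 0.635123.
Step 6: alpha = 0.05. fail to reject H0.

H = 0.9079, df = 2, p = 0.635123, fail to reject H0.


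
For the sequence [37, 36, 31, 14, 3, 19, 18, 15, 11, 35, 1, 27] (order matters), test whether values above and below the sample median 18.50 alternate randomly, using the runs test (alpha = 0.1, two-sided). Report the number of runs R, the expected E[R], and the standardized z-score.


Step 1: Compute median = 18.50; label A = above, B = below.
Labels in order: AAABBABBBABA  (n_A = 6, n_B = 6)
Step 2: Count runs R = 7.
Step 3: Under H0 (random ordering), E[R] = 2*n_A*n_B/(n_A+n_B) + 1 = 2*6*6/12 + 1 = 7.0000.
        Var[R] = 2*n_A*n_B*(2*n_A*n_B - n_A - n_B) / ((n_A+n_B)^2 * (n_A+n_B-1)) = 4320/1584 = 2.7273.
        SD[R] = 1.6514.
Step 4: R = E[R], so z = 0 with no continuity correction.
Step 5: Two-sided p-value via normal approximation = 2*(1 - Phi(|z|)) = 1.000000.
Step 6: alpha = 0.1. fail to reject H0.

R = 7, z = 0.0000, p = 1.000000, fail to reject H0.


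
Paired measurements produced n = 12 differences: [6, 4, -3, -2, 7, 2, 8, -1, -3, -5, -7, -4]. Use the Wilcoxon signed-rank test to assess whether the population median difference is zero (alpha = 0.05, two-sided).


Step 1: Drop any zero differences (none here) and take |d_i|.
|d| = [6, 4, 3, 2, 7, 2, 8, 1, 3, 5, 7, 4]
Step 2: Midrank |d_i| (ties get averaged ranks).
ranks: |6|->9, |4|->6.5, |3|->4.5, |2|->2.5, |7|->10.5, |2|->2.5, |8|->12, |1|->1, |3|->4.5, |5|->8, |7|->10.5, |4|->6.5
Step 3: Attach original signs; sum ranks with positive sign and with negative sign.
W+ = 9 + 6.5 + 10.5 + 2.5 + 12 = 40.5
W- = 4.5 + 2.5 + 1 + 4.5 + 8 + 10.5 + 6.5 = 37.5
(Check: W+ + W- = 78 should equal n(n+1)/2 = 78.)
Step 4: Test statistic W = min(W+, W-) = 37.5.
Step 5: Ties in |d|, so use the tie-corrected normal approximation.
        E[W] = n(n+1)/4 = 12*13/4 = 39.
        Tie groups: |d|=2 (t=2), |d|=3 (t=2), |d|=4 (t=2), |d|=7 (t=2); sum(t^3 - t) = 24.
        Var[W] = n(n+1)(2n+1)/24 - sum(t^3-t)/48 = 3900/24 - 24/48 = 162.
        z = (W - E[W]) / sqrt(Var[W]) = (37.5 - 39) / 12.7279 = -0.1179.
        Two-sided p = 2*Phi(z) = 0.906186.
Step 6: alpha = 0.05. fail to reject H0.

W+ = 40.5, W- = 37.5, W = min = 37.5, p = 0.906186, fail to reject H0.


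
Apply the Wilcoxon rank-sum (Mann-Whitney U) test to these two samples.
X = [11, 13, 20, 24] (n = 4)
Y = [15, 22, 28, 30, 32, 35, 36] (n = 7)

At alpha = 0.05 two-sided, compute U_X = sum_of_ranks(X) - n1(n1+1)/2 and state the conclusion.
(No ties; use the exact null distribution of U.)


Step 1: Combine and sort all 11 observations; assign midranks.
sorted (value, group): (11,X), (13,X), (15,Y), (20,X), (22,Y), (24,X), (28,Y), (30,Y), (32,Y), (35,Y), (36,Y)
ranks: 11->1, 13->2, 15->3, 20->4, 22->5, 24->6, 28->7, 30->8, 32->9, 35->10, 36->11
Step 2: Rank sum for X: R1 = 1 + 2 + 4 + 6 = 13.
Step 3: U_X = R1 - n1(n1+1)/2 = 13 - 4*5/2 = 13 - 10 = 3.
       U_Y = n1*n2 - U_X = 28 - 3 = 25.
Step 4: No ties, so the exact null distribution of U (based on enumerating the C(11,4) = 330 equally likely rank assignments) gives the two-sided p-value.
Step 5: p-value = 0.042424; compare to alpha = 0.05. reject H0.

U_X = 3, p = 0.042424, reject H0 at alpha = 0.05.


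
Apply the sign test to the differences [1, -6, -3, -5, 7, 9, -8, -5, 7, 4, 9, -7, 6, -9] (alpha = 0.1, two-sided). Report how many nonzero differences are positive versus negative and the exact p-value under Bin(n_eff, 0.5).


Step 1: Discard zero differences. Original n = 14; n_eff = number of nonzero differences = 14.
Nonzero differences (with sign): +1, -6, -3, -5, +7, +9, -8, -5, +7, +4, +9, -7, +6, -9
Step 2: Count signs: positive = 7, negative = 7.
Step 3: Under H0: P(positive) = 0.5, so the number of positives S ~ Bin(14, 0.5).
Step 4: Two-sided exact p-value = sum of Bin(14,0.5) probabilities at or below the observed probability = 1.000000.
Step 5: alpha = 0.1. fail to reject H0.

n_eff = 14, pos = 7, neg = 7, p = 1.000000, fail to reject H0.


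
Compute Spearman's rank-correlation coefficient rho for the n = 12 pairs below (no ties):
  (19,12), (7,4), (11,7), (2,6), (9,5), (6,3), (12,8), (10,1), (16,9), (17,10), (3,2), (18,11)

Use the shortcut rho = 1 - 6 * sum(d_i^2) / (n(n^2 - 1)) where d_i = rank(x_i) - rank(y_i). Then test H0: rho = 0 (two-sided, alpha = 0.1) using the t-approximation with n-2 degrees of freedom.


Step 1: Rank x and y separately (midranks; no ties here).
rank(x): 19->12, 7->4, 11->7, 2->1, 9->5, 6->3, 12->8, 10->6, 16->9, 17->10, 3->2, 18->11
rank(y): 12->12, 4->4, 7->7, 6->6, 5->5, 3->3, 8->8, 1->1, 9->9, 10->10, 2->2, 11->11
Step 2: d_i = R_x(i) - R_y(i); compute d_i^2.
  (12-12)^2=0, (4-4)^2=0, (7-7)^2=0, (1-6)^2=25, (5-5)^2=0, (3-3)^2=0, (8-8)^2=0, (6-1)^2=25, (9-9)^2=0, (10-10)^2=0, (2-2)^2=0, (11-11)^2=0
sum(d^2) = 50.
Step 3: rho = 1 - 6*50 / (12*(12^2 - 1)) = 1 - 300/1716 = 0.825175.
Step 4: Under H0, t = rho * sqrt((n-2)/(1-rho^2)) = 4.6195 ~ t(10).
Step 5: Two-sided p-value from the t-distribution with 10 df = 0.000951.
Step 6: alpha = 0.1. reject H0.

rho = 0.8252, p = 0.000951, reject H0 at alpha = 0.1.


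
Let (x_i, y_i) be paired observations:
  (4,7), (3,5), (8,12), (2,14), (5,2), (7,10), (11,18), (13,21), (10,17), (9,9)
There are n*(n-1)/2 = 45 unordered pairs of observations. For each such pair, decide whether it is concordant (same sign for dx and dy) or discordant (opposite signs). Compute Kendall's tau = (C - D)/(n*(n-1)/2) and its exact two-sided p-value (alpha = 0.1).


Step 1: Enumerate the 45 unordered pairs (i,j) with i<j and classify each by sign(x_j-x_i) * sign(y_j-y_i).
  (1,2):dx=-1,dy=-2->C; (1,3):dx=+4,dy=+5->C; (1,4):dx=-2,dy=+7->D; (1,5):dx=+1,dy=-5->D
  (1,6):dx=+3,dy=+3->C; (1,7):dx=+7,dy=+11->C; (1,8):dx=+9,dy=+14->C; (1,9):dx=+6,dy=+10->C
  (1,10):dx=+5,dy=+2->C; (2,3):dx=+5,dy=+7->C; (2,4):dx=-1,dy=+9->D; (2,5):dx=+2,dy=-3->D
  (2,6):dx=+4,dy=+5->C; (2,7):dx=+8,dy=+13->C; (2,8):dx=+10,dy=+16->C; (2,9):dx=+7,dy=+12->C
  (2,10):dx=+6,dy=+4->C; (3,4):dx=-6,dy=+2->D; (3,5):dx=-3,dy=-10->C; (3,6):dx=-1,dy=-2->C
  (3,7):dx=+3,dy=+6->C; (3,8):dx=+5,dy=+9->C; (3,9):dx=+2,dy=+5->C; (3,10):dx=+1,dy=-3->D
  (4,5):dx=+3,dy=-12->D; (4,6):dx=+5,dy=-4->D; (4,7):dx=+9,dy=+4->C; (4,8):dx=+11,dy=+7->C
  (4,9):dx=+8,dy=+3->C; (4,10):dx=+7,dy=-5->D; (5,6):dx=+2,dy=+8->C; (5,7):dx=+6,dy=+16->C
  (5,8):dx=+8,dy=+19->C; (5,9):dx=+5,dy=+15->C; (5,10):dx=+4,dy=+7->C; (6,7):dx=+4,dy=+8->C
  (6,8):dx=+6,dy=+11->C; (6,9):dx=+3,dy=+7->C; (6,10):dx=+2,dy=-1->D; (7,8):dx=+2,dy=+3->C
  (7,9):dx=-1,dy=-1->C; (7,10):dx=-2,dy=-9->C; (8,9):dx=-3,dy=-4->C; (8,10):dx=-4,dy=-12->C
  (9,10):dx=-1,dy=-8->C
Step 2: C = 35, D = 10, total pairs = 45.
Step 3: tau = (C - D)/(n(n-1)/2) = (35 - 10)/45 = 0.555556.
Step 4: Exact two-sided p-value (enumerate n! = 3628800 permutations of y under H0): p = 0.028609.
Step 5: alpha = 0.1. reject H0.

tau_b = 0.5556 (C=35, D=10), p = 0.028609, reject H0.


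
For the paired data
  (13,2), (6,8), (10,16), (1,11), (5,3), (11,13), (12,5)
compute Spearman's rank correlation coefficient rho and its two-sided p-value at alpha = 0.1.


Step 1: Rank x and y separately (midranks; no ties here).
rank(x): 13->7, 6->3, 10->4, 1->1, 5->2, 11->5, 12->6
rank(y): 2->1, 8->4, 16->7, 11->5, 3->2, 13->6, 5->3
Step 2: d_i = R_x(i) - R_y(i); compute d_i^2.
  (7-1)^2=36, (3-4)^2=1, (4-7)^2=9, (1-5)^2=16, (2-2)^2=0, (5-6)^2=1, (6-3)^2=9
sum(d^2) = 72.
Step 3: rho = 1 - 6*72 / (7*(7^2 - 1)) = 1 - 432/336 = -0.285714.
Step 4: Under H0, t = rho * sqrt((n-2)/(1-rho^2)) = -0.6667 ~ t(5).
Step 5: Two-sided p-value from the t-distribution with 5 df = 0.534509.
Step 6: alpha = 0.1. fail to reject H0.

rho = -0.2857, p = 0.534509, fail to reject H0 at alpha = 0.1.


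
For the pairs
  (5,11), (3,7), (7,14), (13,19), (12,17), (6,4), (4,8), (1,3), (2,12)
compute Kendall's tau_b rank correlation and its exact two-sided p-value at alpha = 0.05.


Step 1: Enumerate the 36 unordered pairs (i,j) with i<j and classify each by sign(x_j-x_i) * sign(y_j-y_i).
  (1,2):dx=-2,dy=-4->C; (1,3):dx=+2,dy=+3->C; (1,4):dx=+8,dy=+8->C; (1,5):dx=+7,dy=+6->C
  (1,6):dx=+1,dy=-7->D; (1,7):dx=-1,dy=-3->C; (1,8):dx=-4,dy=-8->C; (1,9):dx=-3,dy=+1->D
  (2,3):dx=+4,dy=+7->C; (2,4):dx=+10,dy=+12->C; (2,5):dx=+9,dy=+10->C; (2,6):dx=+3,dy=-3->D
  (2,7):dx=+1,dy=+1->C; (2,8):dx=-2,dy=-4->C; (2,9):dx=-1,dy=+5->D; (3,4):dx=+6,dy=+5->C
  (3,5):dx=+5,dy=+3->C; (3,6):dx=-1,dy=-10->C; (3,7):dx=-3,dy=-6->C; (3,8):dx=-6,dy=-11->C
  (3,9):dx=-5,dy=-2->C; (4,5):dx=-1,dy=-2->C; (4,6):dx=-7,dy=-15->C; (4,7):dx=-9,dy=-11->C
  (4,8):dx=-12,dy=-16->C; (4,9):dx=-11,dy=-7->C; (5,6):dx=-6,dy=-13->C; (5,7):dx=-8,dy=-9->C
  (5,8):dx=-11,dy=-14->C; (5,9):dx=-10,dy=-5->C; (6,7):dx=-2,dy=+4->D; (6,8):dx=-5,dy=-1->C
  (6,9):dx=-4,dy=+8->D; (7,8):dx=-3,dy=-5->C; (7,9):dx=-2,dy=+4->D; (8,9):dx=+1,dy=+9->C
Step 2: C = 29, D = 7, total pairs = 36.
Step 3: tau = (C - D)/(n(n-1)/2) = (29 - 7)/36 = 0.611111.
Step 4: Exact two-sided p-value (enumerate n! = 362880 permutations of y under H0): p = 0.024741.
Step 5: alpha = 0.05. reject H0.

tau_b = 0.6111 (C=29, D=7), p = 0.024741, reject H0.


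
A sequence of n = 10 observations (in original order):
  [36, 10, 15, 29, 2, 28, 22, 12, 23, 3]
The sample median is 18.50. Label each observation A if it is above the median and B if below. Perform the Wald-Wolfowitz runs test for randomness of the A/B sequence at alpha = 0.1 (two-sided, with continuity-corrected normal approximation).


Step 1: Compute median = 18.50; label A = above, B = below.
Labels in order: ABBABAABAB  (n_A = 5, n_B = 5)
Step 2: Count runs R = 8.
Step 3: Under H0 (random ordering), E[R] = 2*n_A*n_B/(n_A+n_B) + 1 = 2*5*5/10 + 1 = 6.0000.
        Var[R] = 2*n_A*n_B*(2*n_A*n_B - n_A - n_B) / ((n_A+n_B)^2 * (n_A+n_B-1)) = 2000/900 = 2.2222.
        SD[R] = 1.4907.
Step 4: Continuity-corrected z = (R - 0.5 - E[R]) / SD[R] = (8 - 0.5 - 6.0000) / 1.4907 = 1.0062.
Step 5: Two-sided p-value via normal approximation = 2*(1 - Phi(|z|)) = 0.314305.
Step 6: alpha = 0.1. fail to reject H0.

R = 8, z = 1.0062, p = 0.314305, fail to reject H0.


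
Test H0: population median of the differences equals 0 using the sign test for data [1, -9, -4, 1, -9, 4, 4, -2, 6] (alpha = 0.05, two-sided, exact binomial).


Step 1: Discard zero differences. Original n = 9; n_eff = number of nonzero differences = 9.
Nonzero differences (with sign): +1, -9, -4, +1, -9, +4, +4, -2, +6
Step 2: Count signs: positive = 5, negative = 4.
Step 3: Under H0: P(positive) = 0.5, so the number of positives S ~ Bin(9, 0.5).
Step 4: Two-sided exact p-value = sum of Bin(9,0.5) probabilities at or below the observed probability = 1.000000.
Step 5: alpha = 0.05. fail to reject H0.

n_eff = 9, pos = 5, neg = 4, p = 1.000000, fail to reject H0.


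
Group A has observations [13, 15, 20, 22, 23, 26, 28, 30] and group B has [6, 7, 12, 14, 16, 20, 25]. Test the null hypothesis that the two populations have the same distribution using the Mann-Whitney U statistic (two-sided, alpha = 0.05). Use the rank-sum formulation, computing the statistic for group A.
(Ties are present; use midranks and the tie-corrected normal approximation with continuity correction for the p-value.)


Step 1: Combine and sort all 15 observations; assign midranks.
sorted (value, group): (6,Y), (7,Y), (12,Y), (13,X), (14,Y), (15,X), (16,Y), (20,X), (20,Y), (22,X), (23,X), (25,Y), (26,X), (28,X), (30,X)
ranks: 6->1, 7->2, 12->3, 13->4, 14->5, 15->6, 16->7, 20->8.5, 20->8.5, 22->10, 23->11, 25->12, 26->13, 28->14, 30->15
Step 2: Rank sum for X: R1 = 4 + 6 + 8.5 + 10 + 11 + 13 + 14 + 15 = 81.5.
Step 3: U_X = R1 - n1(n1+1)/2 = 81.5 - 8*9/2 = 81.5 - 36 = 45.5.
       U_Y = n1*n2 - U_X = 56 - 45.5 = 10.5.
Step 4: Ties are present, so use the tie-corrected normal approximation (with continuity correction) for the p-value.
Step 5: p-value = 0.048939; compare to alpha = 0.05. reject H0.

U_X = 45.5, p = 0.048939, reject H0 at alpha = 0.05.


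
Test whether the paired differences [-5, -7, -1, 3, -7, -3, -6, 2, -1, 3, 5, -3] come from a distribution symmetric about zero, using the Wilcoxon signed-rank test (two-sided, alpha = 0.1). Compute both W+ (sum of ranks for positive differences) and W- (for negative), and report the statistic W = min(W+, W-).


Step 1: Drop any zero differences (none here) and take |d_i|.
|d| = [5, 7, 1, 3, 7, 3, 6, 2, 1, 3, 5, 3]
Step 2: Midrank |d_i| (ties get averaged ranks).
ranks: |5|->8.5, |7|->11.5, |1|->1.5, |3|->5.5, |7|->11.5, |3|->5.5, |6|->10, |2|->3, |1|->1.5, |3|->5.5, |5|->8.5, |3|->5.5
Step 3: Attach original signs; sum ranks with positive sign and with negative sign.
W+ = 5.5 + 3 + 5.5 + 8.5 = 22.5
W- = 8.5 + 11.5 + 1.5 + 11.5 + 5.5 + 10 + 1.5 + 5.5 = 55.5
(Check: W+ + W- = 78 should equal n(n+1)/2 = 78.)
Step 4: Test statistic W = min(W+, W-) = 22.5.
Step 5: Ties in |d|, so use the tie-corrected normal approximation.
        E[W] = n(n+1)/4 = 12*13/4 = 39.
        Tie groups: |d|=1 (t=2), |d|=3 (t=4), |d|=5 (t=2), |d|=7 (t=2); sum(t^3 - t) = 78.
        Var[W] = n(n+1)(2n+1)/24 - sum(t^3-t)/48 = 3900/24 - 78/48 = 160.875.
        z = (W - E[W]) / sqrt(Var[W]) = (22.5 - 39) / 12.6837 = -1.3009.
        Two-sided p = 2*Phi(z) = 0.193297.
Step 6: alpha = 0.1. fail to reject H0.

W+ = 22.5, W- = 55.5, W = min = 22.5, p = 0.193297, fail to reject H0.


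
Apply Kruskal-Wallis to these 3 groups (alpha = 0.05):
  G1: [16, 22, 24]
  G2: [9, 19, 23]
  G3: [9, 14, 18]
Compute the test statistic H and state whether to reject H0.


Step 1: Combine all N = 9 observations and assign midranks.
sorted (value, group, rank): (9,G2,1.5), (9,G3,1.5), (14,G3,3), (16,G1,4), (18,G3,5), (19,G2,6), (22,G1,7), (23,G2,8), (24,G1,9)
Step 2: Sum ranks within each group.
R_1 = 20 (n_1 = 3)
R_2 = 15.5 (n_2 = 3)
R_3 = 9.5 (n_3 = 3)
Step 3: H = 12/(N(N+1)) * sum(R_i^2/n_i) - 3(N+1)
     = 12/(9*10) * (20^2/3 + 15.5^2/3 + 9.5^2/3) - 3*10
     = 0.133333 * 243.5 - 30
     = 2.466667.
Step 4: Ties present; correction factor C = 1 - 6/(9^3 - 9) = 0.991667. Corrected H = 2.466667 / 0.991667 = 2.487395.
Step 5: Under H0, H ~ chi^2(2); p-value = 0.288316.
Step 6: alpha = 0.05. fail to reject H0.

H = 2.4874, df = 2, p = 0.288316, fail to reject H0.


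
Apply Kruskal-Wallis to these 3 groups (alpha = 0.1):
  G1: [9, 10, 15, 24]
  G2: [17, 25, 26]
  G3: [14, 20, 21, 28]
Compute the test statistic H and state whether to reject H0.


Step 1: Combine all N = 11 observations and assign midranks.
sorted (value, group, rank): (9,G1,1), (10,G1,2), (14,G3,3), (15,G1,4), (17,G2,5), (20,G3,6), (21,G3,7), (24,G1,8), (25,G2,9), (26,G2,10), (28,G3,11)
Step 2: Sum ranks within each group.
R_1 = 15 (n_1 = 4)
R_2 = 24 (n_2 = 3)
R_3 = 27 (n_3 = 4)
Step 3: H = 12/(N(N+1)) * sum(R_i^2/n_i) - 3(N+1)
     = 12/(11*12) * (15^2/4 + 24^2/3 + 27^2/4) - 3*12
     = 0.090909 * 430.5 - 36
     = 3.136364.
Step 4: No ties, so H is used without correction.
Step 5: Under H0, H ~ chi^2(2); p-value = 0.208424.
Step 6: alpha = 0.1. fail to reject H0.

H = 3.1364, df = 2, p = 0.208424, fail to reject H0.


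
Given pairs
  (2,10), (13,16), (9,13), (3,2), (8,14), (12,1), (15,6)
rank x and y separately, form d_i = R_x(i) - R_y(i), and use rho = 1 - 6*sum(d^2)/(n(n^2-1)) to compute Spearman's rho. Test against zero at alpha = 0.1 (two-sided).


Step 1: Rank x and y separately (midranks; no ties here).
rank(x): 2->1, 13->6, 9->4, 3->2, 8->3, 12->5, 15->7
rank(y): 10->4, 16->7, 13->5, 2->2, 14->6, 1->1, 6->3
Step 2: d_i = R_x(i) - R_y(i); compute d_i^2.
  (1-4)^2=9, (6-7)^2=1, (4-5)^2=1, (2-2)^2=0, (3-6)^2=9, (5-1)^2=16, (7-3)^2=16
sum(d^2) = 52.
Step 3: rho = 1 - 6*52 / (7*(7^2 - 1)) = 1 - 312/336 = 0.071429.
Step 4: Under H0, t = rho * sqrt((n-2)/(1-rho^2)) = 0.1601 ~ t(5).
Step 5: Two-sided p-value from the t-distribution with 5 df = 0.879048.
Step 6: alpha = 0.1. fail to reject H0.

rho = 0.0714, p = 0.879048, fail to reject H0 at alpha = 0.1.


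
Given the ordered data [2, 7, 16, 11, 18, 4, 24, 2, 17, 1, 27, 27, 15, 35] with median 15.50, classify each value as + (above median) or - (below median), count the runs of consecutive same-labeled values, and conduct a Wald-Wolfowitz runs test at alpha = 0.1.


Step 1: Compute median = 15.50; label A = above, B = below.
Labels in order: BBABABABABAABA  (n_A = 7, n_B = 7)
Step 2: Count runs R = 12.
Step 3: Under H0 (random ordering), E[R] = 2*n_A*n_B/(n_A+n_B) + 1 = 2*7*7/14 + 1 = 8.0000.
        Var[R] = 2*n_A*n_B*(2*n_A*n_B - n_A - n_B) / ((n_A+n_B)^2 * (n_A+n_B-1)) = 8232/2548 = 3.2308.
        SD[R] = 1.7974.
Step 4: Continuity-corrected z = (R - 0.5 - E[R]) / SD[R] = (12 - 0.5 - 8.0000) / 1.7974 = 1.9472.
Step 5: Two-sided p-value via normal approximation = 2*(1 - Phi(|z|)) = 0.051508.
Step 6: alpha = 0.1. reject H0.

R = 12, z = 1.9472, p = 0.051508, reject H0.


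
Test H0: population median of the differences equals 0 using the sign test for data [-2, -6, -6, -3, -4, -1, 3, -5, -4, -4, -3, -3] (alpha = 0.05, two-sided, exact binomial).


Step 1: Discard zero differences. Original n = 12; n_eff = number of nonzero differences = 12.
Nonzero differences (with sign): -2, -6, -6, -3, -4, -1, +3, -5, -4, -4, -3, -3
Step 2: Count signs: positive = 1, negative = 11.
Step 3: Under H0: P(positive) = 0.5, so the number of positives S ~ Bin(12, 0.5).
Step 4: Two-sided exact p-value = sum of Bin(12,0.5) probabilities at or below the observed probability = 0.006348.
Step 5: alpha = 0.05. reject H0.

n_eff = 12, pos = 1, neg = 11, p = 0.006348, reject H0.


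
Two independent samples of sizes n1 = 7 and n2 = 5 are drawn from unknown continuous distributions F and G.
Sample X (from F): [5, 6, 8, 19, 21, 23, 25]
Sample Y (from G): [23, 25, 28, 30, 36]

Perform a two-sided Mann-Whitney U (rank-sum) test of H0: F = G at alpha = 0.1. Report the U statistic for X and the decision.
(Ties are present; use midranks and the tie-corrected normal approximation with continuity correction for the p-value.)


Step 1: Combine and sort all 12 observations; assign midranks.
sorted (value, group): (5,X), (6,X), (8,X), (19,X), (21,X), (23,X), (23,Y), (25,X), (25,Y), (28,Y), (30,Y), (36,Y)
ranks: 5->1, 6->2, 8->3, 19->4, 21->5, 23->6.5, 23->6.5, 25->8.5, 25->8.5, 28->10, 30->11, 36->12
Step 2: Rank sum for X: R1 = 1 + 2 + 3 + 4 + 5 + 6.5 + 8.5 = 30.
Step 3: U_X = R1 - n1(n1+1)/2 = 30 - 7*8/2 = 30 - 28 = 2.
       U_Y = n1*n2 - U_X = 35 - 2 = 33.
Step 4: Ties are present, so use the tie-corrected normal approximation (with continuity correction) for the p-value.
Step 5: p-value = 0.014503; compare to alpha = 0.1. reject H0.

U_X = 2, p = 0.014503, reject H0 at alpha = 0.1.


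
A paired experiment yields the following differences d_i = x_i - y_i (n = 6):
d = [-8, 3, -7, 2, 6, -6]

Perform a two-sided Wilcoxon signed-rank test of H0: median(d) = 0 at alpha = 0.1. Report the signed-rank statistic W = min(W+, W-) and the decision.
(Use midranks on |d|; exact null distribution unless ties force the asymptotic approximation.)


Step 1: Drop any zero differences (none here) and take |d_i|.
|d| = [8, 3, 7, 2, 6, 6]
Step 2: Midrank |d_i| (ties get averaged ranks).
ranks: |8|->6, |3|->2, |7|->5, |2|->1, |6|->3.5, |6|->3.5
Step 3: Attach original signs; sum ranks with positive sign and with negative sign.
W+ = 2 + 1 + 3.5 = 6.5
W- = 6 + 5 + 3.5 = 14.5
(Check: W+ + W- = 21 should equal n(n+1)/2 = 21.)
Step 4: Test statistic W = min(W+, W-) = 6.5.
Step 5: Ties in |d|, so use the tie-corrected normal approximation.
        E[W] = n(n+1)/4 = 6*7/4 = 10.5.
        Tie groups: |d|=6 (t=2); sum(t^3 - t) = 6.
        Var[W] = n(n+1)(2n+1)/24 - sum(t^3-t)/48 = 546/24 - 6/48 = 22.625.
        z = (W - E[W]) / sqrt(Var[W]) = (6.5 - 10.5) / 4.7566 = -0.8409.
        Two-sided p = 2*Phi(z) = 0.400381.
Step 6: alpha = 0.1. fail to reject H0.

W+ = 6.5, W- = 14.5, W = min = 6.5, p = 0.400381, fail to reject H0.


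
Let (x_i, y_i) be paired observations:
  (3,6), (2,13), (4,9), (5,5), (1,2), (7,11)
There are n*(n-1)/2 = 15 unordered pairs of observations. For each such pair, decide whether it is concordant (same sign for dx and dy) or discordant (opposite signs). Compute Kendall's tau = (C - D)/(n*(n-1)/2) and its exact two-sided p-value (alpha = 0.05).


Step 1: Enumerate the 15 unordered pairs (i,j) with i<j and classify each by sign(x_j-x_i) * sign(y_j-y_i).
  (1,2):dx=-1,dy=+7->D; (1,3):dx=+1,dy=+3->C; (1,4):dx=+2,dy=-1->D; (1,5):dx=-2,dy=-4->C
  (1,6):dx=+4,dy=+5->C; (2,3):dx=+2,dy=-4->D; (2,4):dx=+3,dy=-8->D; (2,5):dx=-1,dy=-11->C
  (2,6):dx=+5,dy=-2->D; (3,4):dx=+1,dy=-4->D; (3,5):dx=-3,dy=-7->C; (3,6):dx=+3,dy=+2->C
  (4,5):dx=-4,dy=-3->C; (4,6):dx=+2,dy=+6->C; (5,6):dx=+6,dy=+9->C
Step 2: C = 9, D = 6, total pairs = 15.
Step 3: tau = (C - D)/(n(n-1)/2) = (9 - 6)/15 = 0.200000.
Step 4: Exact two-sided p-value (enumerate n! = 720 permutations of y under H0): p = 0.719444.
Step 5: alpha = 0.05. fail to reject H0.

tau_b = 0.2000 (C=9, D=6), p = 0.719444, fail to reject H0.


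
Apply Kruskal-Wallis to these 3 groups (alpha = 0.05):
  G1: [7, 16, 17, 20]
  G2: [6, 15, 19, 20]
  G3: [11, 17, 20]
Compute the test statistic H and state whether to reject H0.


Step 1: Combine all N = 11 observations and assign midranks.
sorted (value, group, rank): (6,G2,1), (7,G1,2), (11,G3,3), (15,G2,4), (16,G1,5), (17,G1,6.5), (17,G3,6.5), (19,G2,8), (20,G1,10), (20,G2,10), (20,G3,10)
Step 2: Sum ranks within each group.
R_1 = 23.5 (n_1 = 4)
R_2 = 23 (n_2 = 4)
R_3 = 19.5 (n_3 = 3)
Step 3: H = 12/(N(N+1)) * sum(R_i^2/n_i) - 3(N+1)
     = 12/(11*12) * (23.5^2/4 + 23^2/4 + 19.5^2/3) - 3*12
     = 0.090909 * 397.062 - 36
     = 0.096591.
Step 4: Ties present; correction factor C = 1 - 30/(11^3 - 11) = 0.977273. Corrected H = 0.096591 / 0.977273 = 0.098837.
Step 5: Under H0, H ~ chi^2(2); p-value = 0.951783.
Step 6: alpha = 0.05. fail to reject H0.

H = 0.0988, df = 2, p = 0.951783, fail to reject H0.


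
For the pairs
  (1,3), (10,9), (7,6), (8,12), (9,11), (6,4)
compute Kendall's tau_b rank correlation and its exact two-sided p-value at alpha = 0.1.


Step 1: Enumerate the 15 unordered pairs (i,j) with i<j and classify each by sign(x_j-x_i) * sign(y_j-y_i).
  (1,2):dx=+9,dy=+6->C; (1,3):dx=+6,dy=+3->C; (1,4):dx=+7,dy=+9->C; (1,5):dx=+8,dy=+8->C
  (1,6):dx=+5,dy=+1->C; (2,3):dx=-3,dy=-3->C; (2,4):dx=-2,dy=+3->D; (2,5):dx=-1,dy=+2->D
  (2,6):dx=-4,dy=-5->C; (3,4):dx=+1,dy=+6->C; (3,5):dx=+2,dy=+5->C; (3,6):dx=-1,dy=-2->C
  (4,5):dx=+1,dy=-1->D; (4,6):dx=-2,dy=-8->C; (5,6):dx=-3,dy=-7->C
Step 2: C = 12, D = 3, total pairs = 15.
Step 3: tau = (C - D)/(n(n-1)/2) = (12 - 3)/15 = 0.600000.
Step 4: Exact two-sided p-value (enumerate n! = 720 permutations of y under H0): p = 0.136111.
Step 5: alpha = 0.1. fail to reject H0.

tau_b = 0.6000 (C=12, D=3), p = 0.136111, fail to reject H0.


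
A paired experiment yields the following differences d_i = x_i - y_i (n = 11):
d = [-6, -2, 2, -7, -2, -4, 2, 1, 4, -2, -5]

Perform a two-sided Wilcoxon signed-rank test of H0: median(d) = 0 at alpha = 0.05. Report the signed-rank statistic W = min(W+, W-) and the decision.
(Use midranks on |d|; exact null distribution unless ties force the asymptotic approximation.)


Step 1: Drop any zero differences (none here) and take |d_i|.
|d| = [6, 2, 2, 7, 2, 4, 2, 1, 4, 2, 5]
Step 2: Midrank |d_i| (ties get averaged ranks).
ranks: |6|->10, |2|->4, |2|->4, |7|->11, |2|->4, |4|->7.5, |2|->4, |1|->1, |4|->7.5, |2|->4, |5|->9
Step 3: Attach original signs; sum ranks with positive sign and with negative sign.
W+ = 4 + 4 + 1 + 7.5 = 16.5
W- = 10 + 4 + 11 + 4 + 7.5 + 4 + 9 = 49.5
(Check: W+ + W- = 66 should equal n(n+1)/2 = 66.)
Step 4: Test statistic W = min(W+, W-) = 16.5.
Step 5: Ties in |d|, so use the tie-corrected normal approximation.
        E[W] = n(n+1)/4 = 11*12/4 = 33.
        Tie groups: |d|=2 (t=5), |d|=4 (t=2); sum(t^3 - t) = 126.
        Var[W] = n(n+1)(2n+1)/24 - sum(t^3-t)/48 = 3036/24 - 126/48 = 123.875.
        z = (W - E[W]) / sqrt(Var[W]) = (16.5 - 33) / 11.1299 = -1.4825.
        Two-sided p = 2*Phi(z) = 0.138210.
Step 6: alpha = 0.05. fail to reject H0.

W+ = 16.5, W- = 49.5, W = min = 16.5, p = 0.138210, fail to reject H0.


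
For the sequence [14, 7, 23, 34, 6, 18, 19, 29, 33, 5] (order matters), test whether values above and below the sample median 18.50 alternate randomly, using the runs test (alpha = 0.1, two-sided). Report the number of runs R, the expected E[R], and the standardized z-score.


Step 1: Compute median = 18.50; label A = above, B = below.
Labels in order: BBAABBAAAB  (n_A = 5, n_B = 5)
Step 2: Count runs R = 5.
Step 3: Under H0 (random ordering), E[R] = 2*n_A*n_B/(n_A+n_B) + 1 = 2*5*5/10 + 1 = 6.0000.
        Var[R] = 2*n_A*n_B*(2*n_A*n_B - n_A - n_B) / ((n_A+n_B)^2 * (n_A+n_B-1)) = 2000/900 = 2.2222.
        SD[R] = 1.4907.
Step 4: Continuity-corrected z = (R + 0.5 - E[R]) / SD[R] = (5 + 0.5 - 6.0000) / 1.4907 = -0.3354.
Step 5: Two-sided p-value via normal approximation = 2*(1 - Phi(|z|)) = 0.737316.
Step 6: alpha = 0.1. fail to reject H0.

R = 5, z = -0.3354, p = 0.737316, fail to reject H0.


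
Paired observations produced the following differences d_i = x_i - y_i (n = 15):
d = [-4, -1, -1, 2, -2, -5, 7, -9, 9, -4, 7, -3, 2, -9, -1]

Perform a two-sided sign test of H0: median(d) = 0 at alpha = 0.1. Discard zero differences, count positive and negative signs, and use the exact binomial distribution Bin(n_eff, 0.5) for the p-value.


Step 1: Discard zero differences. Original n = 15; n_eff = number of nonzero differences = 15.
Nonzero differences (with sign): -4, -1, -1, +2, -2, -5, +7, -9, +9, -4, +7, -3, +2, -9, -1
Step 2: Count signs: positive = 5, negative = 10.
Step 3: Under H0: P(positive) = 0.5, so the number of positives S ~ Bin(15, 0.5).
Step 4: Two-sided exact p-value = sum of Bin(15,0.5) probabilities at or below the observed probability = 0.301758.
Step 5: alpha = 0.1. fail to reject H0.

n_eff = 15, pos = 5, neg = 10, p = 0.301758, fail to reject H0.


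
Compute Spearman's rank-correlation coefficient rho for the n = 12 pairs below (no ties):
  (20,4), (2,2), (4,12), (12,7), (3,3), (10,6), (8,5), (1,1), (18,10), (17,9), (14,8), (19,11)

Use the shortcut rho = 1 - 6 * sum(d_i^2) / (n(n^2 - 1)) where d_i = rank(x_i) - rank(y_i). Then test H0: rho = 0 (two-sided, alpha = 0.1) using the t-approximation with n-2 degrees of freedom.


Step 1: Rank x and y separately (midranks; no ties here).
rank(x): 20->12, 2->2, 4->4, 12->7, 3->3, 10->6, 8->5, 1->1, 18->10, 17->9, 14->8, 19->11
rank(y): 4->4, 2->2, 12->12, 7->7, 3->3, 6->6, 5->5, 1->1, 10->10, 9->9, 8->8, 11->11
Step 2: d_i = R_x(i) - R_y(i); compute d_i^2.
  (12-4)^2=64, (2-2)^2=0, (4-12)^2=64, (7-7)^2=0, (3-3)^2=0, (6-6)^2=0, (5-5)^2=0, (1-1)^2=0, (10-10)^2=0, (9-9)^2=0, (8-8)^2=0, (11-11)^2=0
sum(d^2) = 128.
Step 3: rho = 1 - 6*128 / (12*(12^2 - 1)) = 1 - 768/1716 = 0.552448.
Step 4: Under H0, t = rho * sqrt((n-2)/(1-rho^2)) = 2.0959 ~ t(10).
Step 5: Two-sided p-value from the t-distribution with 10 df = 0.062511.
Step 6: alpha = 0.1. reject H0.

rho = 0.5524, p = 0.062511, reject H0 at alpha = 0.1.


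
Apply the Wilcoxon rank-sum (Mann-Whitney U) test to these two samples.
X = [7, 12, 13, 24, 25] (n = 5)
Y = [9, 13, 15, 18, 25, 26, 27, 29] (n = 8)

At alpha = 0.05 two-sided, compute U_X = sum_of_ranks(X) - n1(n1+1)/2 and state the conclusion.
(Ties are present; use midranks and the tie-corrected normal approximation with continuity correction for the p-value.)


Step 1: Combine and sort all 13 observations; assign midranks.
sorted (value, group): (7,X), (9,Y), (12,X), (13,X), (13,Y), (15,Y), (18,Y), (24,X), (25,X), (25,Y), (26,Y), (27,Y), (29,Y)
ranks: 7->1, 9->2, 12->3, 13->4.5, 13->4.5, 15->6, 18->7, 24->8, 25->9.5, 25->9.5, 26->11, 27->12, 29->13
Step 2: Rank sum for X: R1 = 1 + 3 + 4.5 + 8 + 9.5 = 26.
Step 3: U_X = R1 - n1(n1+1)/2 = 26 - 5*6/2 = 26 - 15 = 11.
       U_Y = n1*n2 - U_X = 40 - 11 = 29.
Step 4: Ties are present, so use the tie-corrected normal approximation (with continuity correction) for the p-value.
Step 5: p-value = 0.212139; compare to alpha = 0.05. fail to reject H0.

U_X = 11, p = 0.212139, fail to reject H0 at alpha = 0.05.


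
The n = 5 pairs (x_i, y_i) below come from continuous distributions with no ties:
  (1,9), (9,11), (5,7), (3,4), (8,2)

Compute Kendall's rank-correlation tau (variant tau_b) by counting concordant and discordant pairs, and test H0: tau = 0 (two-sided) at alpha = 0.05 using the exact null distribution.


Step 1: Enumerate the 10 unordered pairs (i,j) with i<j and classify each by sign(x_j-x_i) * sign(y_j-y_i).
  (1,2):dx=+8,dy=+2->C; (1,3):dx=+4,dy=-2->D; (1,4):dx=+2,dy=-5->D; (1,5):dx=+7,dy=-7->D
  (2,3):dx=-4,dy=-4->C; (2,4):dx=-6,dy=-7->C; (2,5):dx=-1,dy=-9->C; (3,4):dx=-2,dy=-3->C
  (3,5):dx=+3,dy=-5->D; (4,5):dx=+5,dy=-2->D
Step 2: C = 5, D = 5, total pairs = 10.
Step 3: tau = (C - D)/(n(n-1)/2) = (5 - 5)/10 = 0.000000.
Step 4: Exact two-sided p-value (enumerate n! = 120 permutations of y under H0): p = 1.000000.
Step 5: alpha = 0.05. fail to reject H0.

tau_b = 0.0000 (C=5, D=5), p = 1.000000, fail to reject H0.


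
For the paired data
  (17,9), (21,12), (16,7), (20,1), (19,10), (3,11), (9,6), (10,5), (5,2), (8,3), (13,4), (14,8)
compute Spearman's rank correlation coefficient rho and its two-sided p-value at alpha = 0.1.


Step 1: Rank x and y separately (midranks; no ties here).
rank(x): 17->9, 21->12, 16->8, 20->11, 19->10, 3->1, 9->4, 10->5, 5->2, 8->3, 13->6, 14->7
rank(y): 9->9, 12->12, 7->7, 1->1, 10->10, 11->11, 6->6, 5->5, 2->2, 3->3, 4->4, 8->8
Step 2: d_i = R_x(i) - R_y(i); compute d_i^2.
  (9-9)^2=0, (12-12)^2=0, (8-7)^2=1, (11-1)^2=100, (10-10)^2=0, (1-11)^2=100, (4-6)^2=4, (5-5)^2=0, (2-2)^2=0, (3-3)^2=0, (6-4)^2=4, (7-8)^2=1
sum(d^2) = 210.
Step 3: rho = 1 - 6*210 / (12*(12^2 - 1)) = 1 - 1260/1716 = 0.265734.
Step 4: Under H0, t = rho * sqrt((n-2)/(1-rho^2)) = 0.8717 ~ t(10).
Step 5: Two-sided p-value from the t-distribution with 10 df = 0.403833.
Step 6: alpha = 0.1. fail to reject H0.

rho = 0.2657, p = 0.403833, fail to reject H0 at alpha = 0.1.


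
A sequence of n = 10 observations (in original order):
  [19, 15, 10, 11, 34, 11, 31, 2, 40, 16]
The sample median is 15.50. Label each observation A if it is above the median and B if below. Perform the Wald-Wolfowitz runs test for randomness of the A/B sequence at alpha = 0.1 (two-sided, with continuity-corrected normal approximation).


Step 1: Compute median = 15.50; label A = above, B = below.
Labels in order: ABBBABABAA  (n_A = 5, n_B = 5)
Step 2: Count runs R = 7.
Step 3: Under H0 (random ordering), E[R] = 2*n_A*n_B/(n_A+n_B) + 1 = 2*5*5/10 + 1 = 6.0000.
        Var[R] = 2*n_A*n_B*(2*n_A*n_B - n_A - n_B) / ((n_A+n_B)^2 * (n_A+n_B-1)) = 2000/900 = 2.2222.
        SD[R] = 1.4907.
Step 4: Continuity-corrected z = (R - 0.5 - E[R]) / SD[R] = (7 - 0.5 - 6.0000) / 1.4907 = 0.3354.
Step 5: Two-sided p-value via normal approximation = 2*(1 - Phi(|z|)) = 0.737316.
Step 6: alpha = 0.1. fail to reject H0.

R = 7, z = 0.3354, p = 0.737316, fail to reject H0.


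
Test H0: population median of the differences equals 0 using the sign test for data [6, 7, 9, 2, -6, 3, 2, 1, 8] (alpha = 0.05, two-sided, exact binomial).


Step 1: Discard zero differences. Original n = 9; n_eff = number of nonzero differences = 9.
Nonzero differences (with sign): +6, +7, +9, +2, -6, +3, +2, +1, +8
Step 2: Count signs: positive = 8, negative = 1.
Step 3: Under H0: P(positive) = 0.5, so the number of positives S ~ Bin(9, 0.5).
Step 4: Two-sided exact p-value = sum of Bin(9,0.5) probabilities at or below the observed probability = 0.039062.
Step 5: alpha = 0.05. reject H0.

n_eff = 9, pos = 8, neg = 1, p = 0.039062, reject H0.


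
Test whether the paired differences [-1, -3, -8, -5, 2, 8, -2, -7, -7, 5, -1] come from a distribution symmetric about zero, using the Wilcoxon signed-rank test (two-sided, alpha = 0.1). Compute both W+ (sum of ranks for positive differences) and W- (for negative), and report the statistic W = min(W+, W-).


Step 1: Drop any zero differences (none here) and take |d_i|.
|d| = [1, 3, 8, 5, 2, 8, 2, 7, 7, 5, 1]
Step 2: Midrank |d_i| (ties get averaged ranks).
ranks: |1|->1.5, |3|->5, |8|->10.5, |5|->6.5, |2|->3.5, |8|->10.5, |2|->3.5, |7|->8.5, |7|->8.5, |5|->6.5, |1|->1.5
Step 3: Attach original signs; sum ranks with positive sign and with negative sign.
W+ = 3.5 + 10.5 + 6.5 = 20.5
W- = 1.5 + 5 + 10.5 + 6.5 + 3.5 + 8.5 + 8.5 + 1.5 = 45.5
(Check: W+ + W- = 66 should equal n(n+1)/2 = 66.)
Step 4: Test statistic W = min(W+, W-) = 20.5.
Step 5: Ties in |d|, so use the tie-corrected normal approximation.
        E[W] = n(n+1)/4 = 11*12/4 = 33.
        Tie groups: |d|=1 (t=2), |d|=2 (t=2), |d|=5 (t=2), |d|=7 (t=2), |d|=8 (t=2); sum(t^3 - t) = 30.
        Var[W] = n(n+1)(2n+1)/24 - sum(t^3-t)/48 = 3036/24 - 30/48 = 125.875.
        z = (W - E[W]) / sqrt(Var[W]) = (20.5 - 33) / 11.2194 = -1.1141.
        Two-sided p = 2*Phi(z) = 0.265219.
Step 6: alpha = 0.1. fail to reject H0.

W+ = 20.5, W- = 45.5, W = min = 20.5, p = 0.265219, fail to reject H0.


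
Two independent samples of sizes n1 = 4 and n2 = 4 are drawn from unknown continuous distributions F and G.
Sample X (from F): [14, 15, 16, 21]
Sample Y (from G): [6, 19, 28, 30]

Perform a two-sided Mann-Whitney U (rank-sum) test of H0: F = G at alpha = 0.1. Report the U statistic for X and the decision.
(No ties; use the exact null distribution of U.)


Step 1: Combine and sort all 8 observations; assign midranks.
sorted (value, group): (6,Y), (14,X), (15,X), (16,X), (19,Y), (21,X), (28,Y), (30,Y)
ranks: 6->1, 14->2, 15->3, 16->4, 19->5, 21->6, 28->7, 30->8
Step 2: Rank sum for X: R1 = 2 + 3 + 4 + 6 = 15.
Step 3: U_X = R1 - n1(n1+1)/2 = 15 - 4*5/2 = 15 - 10 = 5.
       U_Y = n1*n2 - U_X = 16 - 5 = 11.
Step 4: No ties, so the exact null distribution of U (based on enumerating the C(8,4) = 70 equally likely rank assignments) gives the two-sided p-value.
Step 5: p-value = 0.485714; compare to alpha = 0.1. fail to reject H0.

U_X = 5, p = 0.485714, fail to reject H0 at alpha = 0.1.


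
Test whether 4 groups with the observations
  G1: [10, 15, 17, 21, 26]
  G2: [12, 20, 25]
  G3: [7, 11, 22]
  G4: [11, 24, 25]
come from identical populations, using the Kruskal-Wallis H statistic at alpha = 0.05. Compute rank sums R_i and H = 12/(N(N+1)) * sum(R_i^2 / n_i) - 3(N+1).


Step 1: Combine all N = 14 observations and assign midranks.
sorted (value, group, rank): (7,G3,1), (10,G1,2), (11,G3,3.5), (11,G4,3.5), (12,G2,5), (15,G1,6), (17,G1,7), (20,G2,8), (21,G1,9), (22,G3,10), (24,G4,11), (25,G2,12.5), (25,G4,12.5), (26,G1,14)
Step 2: Sum ranks within each group.
R_1 = 38 (n_1 = 5)
R_2 = 25.5 (n_2 = 3)
R_3 = 14.5 (n_3 = 3)
R_4 = 27 (n_4 = 3)
Step 3: H = 12/(N(N+1)) * sum(R_i^2/n_i) - 3(N+1)
     = 12/(14*15) * (38^2/5 + 25.5^2/3 + 14.5^2/3 + 27^2/3) - 3*15
     = 0.057143 * 818.633 - 45
     = 1.779048.
Step 4: Ties present; correction factor C = 1 - 12/(14^3 - 14) = 0.995604. Corrected H = 1.779048 / 0.995604 = 1.786902.
Step 5: Under H0, H ~ chi^2(3); p-value = 0.617789.
Step 6: alpha = 0.05. fail to reject H0.

H = 1.7869, df = 3, p = 0.617789, fail to reject H0.
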